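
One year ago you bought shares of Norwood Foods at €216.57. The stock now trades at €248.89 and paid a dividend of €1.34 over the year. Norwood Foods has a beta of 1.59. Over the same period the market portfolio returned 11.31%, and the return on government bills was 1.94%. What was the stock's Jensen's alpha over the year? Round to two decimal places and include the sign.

-1.30%

Realised HPR = (P1 + D1 − P0) / P0 = (248.89 + 1.34 − 216.57) / 216.57 = 33.66 / 216.57 = 15.5423%
MRP = 11.31% − 1.94% = 9.37%
CAPM required = R_f + β·MRP = 1.94% + 1.59 × 9.37% = 16.8383%
α = realised − required = 15.5423% − 16.8383% = -1.30%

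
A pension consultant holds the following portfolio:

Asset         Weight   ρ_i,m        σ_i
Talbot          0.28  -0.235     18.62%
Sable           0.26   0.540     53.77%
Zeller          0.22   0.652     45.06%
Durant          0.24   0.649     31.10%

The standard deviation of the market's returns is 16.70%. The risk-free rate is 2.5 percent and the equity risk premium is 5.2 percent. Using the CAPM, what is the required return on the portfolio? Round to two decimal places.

7.99%

β_Talbot = -0.235 × 18.62% / 16.70% = -0.2620
β_Sable = 0.540 × 53.77% / 16.70% = 1.7387
β_Zeller = 0.652 × 45.06% / 16.70% = 1.7592
β_Durant = 0.649 × 31.10% / 16.70% = 1.2086
β_P = Σ w_i β_i = 0.28×-0.2620 + 0.26×1.7387 + 0.22×1.7592 + 0.24×1.2086 = 1.0558
E(R_P) = R_f + β_P × MRP = 2.5% + 1.0558 × 5.2% = 7.99%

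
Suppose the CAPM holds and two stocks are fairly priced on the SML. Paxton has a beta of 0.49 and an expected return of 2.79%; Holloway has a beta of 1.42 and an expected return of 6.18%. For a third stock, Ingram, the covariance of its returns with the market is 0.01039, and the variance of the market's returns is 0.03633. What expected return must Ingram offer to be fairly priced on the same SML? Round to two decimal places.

MRP = (6.18% − 2.79%) / (1.42 − 0.49) = 3.6452%
R_f = 2.79% − 0.49 × 3.6452% = 1.0039%
β_Ingram = Cov / Var(R_m) = 0.01039 / 0.03633 = 0.2860
E(R_Ingram) = R_f + β × MRP = 1.0039% + 0.2860 × 3.6452% = 2.05%

2.05%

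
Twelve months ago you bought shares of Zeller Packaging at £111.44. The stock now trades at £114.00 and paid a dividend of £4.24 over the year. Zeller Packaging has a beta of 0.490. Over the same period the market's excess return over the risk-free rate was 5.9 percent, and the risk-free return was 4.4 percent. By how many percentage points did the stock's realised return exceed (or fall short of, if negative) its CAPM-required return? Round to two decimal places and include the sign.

-1.19%

Realised HPR = (P1 + D1 − P0) / P0 = (114.00 + 4.24 − 111.44) / 111.44 = 6.80 / 111.44 = 6.1019%
CAPM required = R_f + β·MRP = 4.4% + 0.490 × 5.9% = 7.2910%
α = realised − required = 6.1019% − 7.2910% = -1.19%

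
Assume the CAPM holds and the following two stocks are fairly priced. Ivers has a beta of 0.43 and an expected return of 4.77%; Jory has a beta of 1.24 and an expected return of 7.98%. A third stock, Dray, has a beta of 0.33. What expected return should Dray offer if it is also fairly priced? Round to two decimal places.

4.37%

MRP (SML slope) = (7.98% − 4.77%) / (1.24 − 0.43) = 3.21% / 0.81 = 3.9630%
R_f (intercept) = 4.77% − 0.43 × 3.9630% = 3.0659%
E(R_Dray) = R_f + β × MRP = 3.0659% + 0.33 × 3.9630% = 4.37%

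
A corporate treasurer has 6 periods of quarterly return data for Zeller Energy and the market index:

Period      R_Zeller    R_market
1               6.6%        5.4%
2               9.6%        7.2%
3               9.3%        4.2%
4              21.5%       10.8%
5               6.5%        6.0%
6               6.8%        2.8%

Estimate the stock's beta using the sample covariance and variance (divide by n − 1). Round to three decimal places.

Mean R_i = (6.6 + 9.6 + 9.3 + 21.5 + 6.5 + 6.8) / 6 = 10.0500%
Mean R_m = (5.4 + 7.2 + 4.2 + 10.8 + 6.0 + 2.8) / 6 = 6.0667%
Σ(R_i − R̄_i)(R_m − R̄_m) = 68.2400  ⇒  Cov = 68.2400 / 5 = 13.6480
Σ(R_m − R̄_m)² = 38.2933  ⇒  Var(R_m) = 38.2933 / 5 = 7.6587
β = Cov / Var(R_m) = 13.6480 / 7.6587 = 1.7820

1.782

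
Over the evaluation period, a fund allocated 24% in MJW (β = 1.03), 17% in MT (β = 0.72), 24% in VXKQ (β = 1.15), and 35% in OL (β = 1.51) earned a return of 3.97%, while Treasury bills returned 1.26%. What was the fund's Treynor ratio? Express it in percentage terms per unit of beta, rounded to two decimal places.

2.31%

β_P = 0.24×1.03 + 0.17×0.72 + 0.24×1.15 + 0.35×1.51 = 1.1741
Treynor = (R_P − R_f) / β_P = (3.97% − 1.26%) / 1.1741 = 2.71% / 1.1741 = 2.31%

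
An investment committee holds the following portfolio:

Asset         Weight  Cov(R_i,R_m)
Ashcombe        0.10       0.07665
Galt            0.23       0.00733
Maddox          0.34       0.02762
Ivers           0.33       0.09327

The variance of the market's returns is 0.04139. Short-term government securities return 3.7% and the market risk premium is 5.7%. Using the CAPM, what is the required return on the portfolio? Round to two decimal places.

β_Ashcombe = 0.07665 / 0.04139 = 1.8519
β_Galt = 0.00733 / 0.04139 = 0.1771
β_Maddox = 0.02762 / 0.04139 = 0.6673
β_Ivers = 0.09327 / 0.04139 = 2.2534
β_P = Σ w_i β_i = 0.10×1.8519 + 0.23×0.1771 + 0.34×0.6673 + 0.33×2.2534 = 1.1964
E(R_P) = R_f + β_P × MRP = 3.7% + 1.1964 × 5.7% = 10.52%

10.52%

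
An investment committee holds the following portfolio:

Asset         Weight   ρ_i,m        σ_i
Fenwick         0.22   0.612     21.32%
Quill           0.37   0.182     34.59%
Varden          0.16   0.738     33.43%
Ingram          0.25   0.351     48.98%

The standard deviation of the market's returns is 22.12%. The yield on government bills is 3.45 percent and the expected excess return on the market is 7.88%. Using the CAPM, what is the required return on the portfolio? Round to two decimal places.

8.24%

β_Fenwick = 0.612 × 21.32% / 22.12% = 0.5899
β_Quill = 0.182 × 34.59% / 22.12% = 0.2846
β_Varden = 0.738 × 33.43% / 22.12% = 1.1153
β_Ingram = 0.351 × 48.98% / 22.12% = 0.7772
β_P = Σ w_i β_i = 0.22×0.5899 + 0.37×0.2846 + 0.16×1.1153 + 0.25×0.7772 = 0.6078
E(R_P) = R_f + β_P × MRP = 3.45% + 0.6078 × 7.88% = 8.24%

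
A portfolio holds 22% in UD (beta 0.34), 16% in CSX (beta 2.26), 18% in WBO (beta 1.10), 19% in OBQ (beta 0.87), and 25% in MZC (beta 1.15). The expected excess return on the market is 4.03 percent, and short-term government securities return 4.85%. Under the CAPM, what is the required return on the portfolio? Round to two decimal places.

9.23%

β_P = Σ w_i β_i = 0.22×0.34 + 0.16×2.26 + 0.18×1.10 + 0.19×0.87 + 0.25×1.15 = 1.0872
E(R_P) = R_f + β_P × MRP = 4.85% + 1.0872 × 4.03% = 9.23%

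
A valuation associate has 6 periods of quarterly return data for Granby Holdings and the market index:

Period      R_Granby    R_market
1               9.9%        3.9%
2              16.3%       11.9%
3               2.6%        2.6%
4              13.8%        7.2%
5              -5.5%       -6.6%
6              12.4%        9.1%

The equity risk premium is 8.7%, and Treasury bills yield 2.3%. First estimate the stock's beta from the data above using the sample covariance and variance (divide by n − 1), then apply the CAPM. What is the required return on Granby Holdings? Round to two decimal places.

12.90%

Mean R_i = (9.9 + 16.3 + 2.6 + 13.8 − 5.5 + 12.4) / 6 = 8.2500%
Mean R_m = (3.9 + 11.9 + 2.6 + 7.2 − 6.6 + 9.1) / 6 = 4.6833%
Σ(R_i − R̄_i)(R_m − R̄_m) = 256.0150  ⇒  Cov = 256.0150 / 5 = 51.2030
Σ(R_m − R̄_m)² = 210.1883  ⇒  Var(R_m) = 210.1883 / 5 = 42.0377
β = Cov / Var(R_m) = 51.2030 / 42.0377 = 1.2180
E(R) = R_f + β × MRP = 2.3% + 1.2180 × 8.7% = 12.90%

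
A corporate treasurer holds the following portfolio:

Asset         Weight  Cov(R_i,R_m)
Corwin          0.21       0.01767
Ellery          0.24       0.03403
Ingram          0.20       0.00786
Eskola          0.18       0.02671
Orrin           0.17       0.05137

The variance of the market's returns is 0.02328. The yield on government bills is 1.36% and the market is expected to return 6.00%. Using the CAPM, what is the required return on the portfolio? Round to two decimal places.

6.74%

β_Corwin = 0.01767 / 0.02328 = 0.7590
β_Ellery = 0.03403 / 0.02328 = 1.4618
β_Ingram = 0.00786 / 0.02328 = 0.3376
β_Eskola = 0.02671 / 0.02328 = 1.1473
β_Orrin = 0.05137 / 0.02328 = 2.2066
β_P = Σ w_i β_i = 0.21×0.7590 + 0.24×1.4618 + 0.20×0.3376 + 0.18×1.1473 + 0.17×2.2066 = 1.1594
MRP = 6.00% − 1.36% = 4.64%
E(R_P) = R_f + β_P × MRP = 1.36% + 1.1594 × 4.64% = 6.74%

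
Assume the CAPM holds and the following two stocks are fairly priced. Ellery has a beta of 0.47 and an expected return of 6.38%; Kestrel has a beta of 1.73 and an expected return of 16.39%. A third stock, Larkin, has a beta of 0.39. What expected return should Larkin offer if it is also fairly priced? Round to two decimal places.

MRP (SML slope) = (16.39% − 6.38%) / (1.73 − 0.47) = 10.01% / 1.26 = 7.9444%
R_f (intercept) = 6.38% − 0.47 × 7.9444% = 2.6461%
E(R_Larkin) = R_f + β × MRP = 2.6461% + 0.39 × 7.9444% = 5.74%

5.74%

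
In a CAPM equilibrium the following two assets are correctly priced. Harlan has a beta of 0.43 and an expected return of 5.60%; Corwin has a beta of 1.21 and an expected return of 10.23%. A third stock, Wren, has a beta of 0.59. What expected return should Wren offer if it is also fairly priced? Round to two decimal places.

MRP (SML slope) = (10.23% − 5.60%) / (1.21 − 0.43) = 4.63% / 0.78 = 5.9359%
R_f (intercept) = 5.60% − 0.43 × 5.9359% = 3.0476%
E(R_Wren) = R_f + β × MRP = 3.0476% + 0.59 × 5.9359% = 6.55%

6.55%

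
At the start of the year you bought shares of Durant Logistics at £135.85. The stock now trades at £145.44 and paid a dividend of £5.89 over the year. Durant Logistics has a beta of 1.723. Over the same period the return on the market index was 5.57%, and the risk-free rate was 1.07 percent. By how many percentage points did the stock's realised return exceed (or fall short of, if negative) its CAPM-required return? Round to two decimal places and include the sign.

Realised HPR = (P1 + D1 − P0) / P0 = (145.44 + 5.89 − 135.85) / 135.85 = 15.48 / 135.85 = 11.3949%
MRP = 5.57% − 1.07% = 4.50%
CAPM required = R_f + β·MRP = 1.07% + 1.723 × 4.50% = 8.82350%
α = realised − required = 11.3949% − 8.82350% = +2.57%

+2.57%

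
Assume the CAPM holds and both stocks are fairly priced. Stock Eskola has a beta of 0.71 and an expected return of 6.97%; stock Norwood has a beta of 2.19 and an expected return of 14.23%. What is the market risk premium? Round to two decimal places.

4.91%

Both satisfy E(R) = R_f + β·MRP, so the slope of the SML is
MRP = (14.23% − 6.97%) / (2.19 − 0.71) = 7.26% / 1.48 = 4.9054%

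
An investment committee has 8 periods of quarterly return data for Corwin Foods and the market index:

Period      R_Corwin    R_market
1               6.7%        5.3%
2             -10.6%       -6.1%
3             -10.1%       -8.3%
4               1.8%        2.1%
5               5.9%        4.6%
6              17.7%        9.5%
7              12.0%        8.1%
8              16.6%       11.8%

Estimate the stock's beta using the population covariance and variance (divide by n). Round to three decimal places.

Mean R_i = (6.7 − 10.6 − 10.1 + 1.8 + 5.9 + 17.7 + 12.0 + 16.6) / 8 = 5.0000%
Mean R_m = (5.3 − 6.1 − 8.3 + 2.1 + 4.6 + 9.5 + 8.1 + 11.8) / 8 = 3.3750%
Σ(R_i − R̄_i)(R_m − R̄_m) = 541.1500  ⇒  Cov = 541.1500 / 8 = 67.6438
Σ(R_m − R̄_m)² = 363.7350  ⇒  Var(R_m) = 363.7350 / 8 = 45.4669
β = Cov / Var(R_m) = 67.6438 / 45.4669 = 1.4878

1.488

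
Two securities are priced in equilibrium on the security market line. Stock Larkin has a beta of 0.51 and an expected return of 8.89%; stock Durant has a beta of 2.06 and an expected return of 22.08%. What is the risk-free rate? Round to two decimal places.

4.55%

Both satisfy E(R) = R_f + β·MRP, so the slope of the SML is
MRP = (22.08% − 8.89%) / (2.06 − 0.51) = 13.19% / 1.55 = 8.5097%
R_f = E(R_Larkin) − β_Larkin·MRP = 8.89% − 0.51 × 8.5097% = 4.5501%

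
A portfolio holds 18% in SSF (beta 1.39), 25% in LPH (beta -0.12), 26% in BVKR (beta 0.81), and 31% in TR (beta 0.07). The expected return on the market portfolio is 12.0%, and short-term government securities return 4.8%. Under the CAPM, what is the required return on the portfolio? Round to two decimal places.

β_P = Σ w_i β_i = 0.18×1.39 + 0.25×-0.12 + 0.26×0.81 + 0.31×0.07 = 0.4525
MRP = 12.0% − 4.8% = 7.20%
E(R_P) = R_f + β_P × MRP = 4.8% + 0.4525 × 7.2% = 8.06%

8.06%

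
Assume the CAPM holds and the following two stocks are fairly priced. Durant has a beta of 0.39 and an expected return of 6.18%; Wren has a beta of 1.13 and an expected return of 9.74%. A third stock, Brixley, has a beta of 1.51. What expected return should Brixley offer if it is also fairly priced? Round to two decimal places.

11.57%

MRP (SML slope) = (9.74% − 6.18%) / (1.13 − 0.39) = 3.56% / 0.74 = 4.8108%
R_f (intercept) = 6.18% − 0.39 × 4.8108% = 4.3038%
E(R_Brixley) = R_f + β × MRP = 4.3038% + 1.51 × 4.8108% = 11.57%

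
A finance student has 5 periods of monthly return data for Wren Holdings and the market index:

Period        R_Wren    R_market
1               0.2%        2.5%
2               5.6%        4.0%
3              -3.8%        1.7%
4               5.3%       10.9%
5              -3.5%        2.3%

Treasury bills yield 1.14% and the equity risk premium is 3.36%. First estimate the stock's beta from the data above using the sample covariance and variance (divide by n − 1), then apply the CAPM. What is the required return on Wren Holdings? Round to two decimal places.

Mean R_i = (0.2 + 5.6 − 3.8 + 5.3 − 3.5) / 5 = 0.7600%
Mean R_m = (2.5 + 4.0 + 1.7 + 10.9 + 2.3) / 5 = 4.2800%
Σ(R_i − R̄_i)(R_m − R̄_m) = 49.8960  ⇒  Cov = 49.8960 / 4 = 12.4740
Σ(R_m − R̄_m)² = 57.6480  ⇒  Var(R_m) = 57.6480 / 4 = 14.4120
β = Cov / Var(R_m) = 12.4740 / 14.4120 = 0.8655
E(R) = R_f + β × MRP = 1.14% + 0.8655 × 3.36% = 4.05%

4.05%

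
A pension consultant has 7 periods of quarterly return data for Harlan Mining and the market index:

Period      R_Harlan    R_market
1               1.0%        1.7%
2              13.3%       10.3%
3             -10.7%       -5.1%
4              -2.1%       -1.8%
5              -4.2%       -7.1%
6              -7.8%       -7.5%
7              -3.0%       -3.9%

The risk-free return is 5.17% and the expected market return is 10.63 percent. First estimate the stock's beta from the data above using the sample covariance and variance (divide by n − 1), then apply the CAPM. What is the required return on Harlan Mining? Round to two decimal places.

Mean R_i = (1.0 + 13.3 − 10.7 − 2.1 − 4.2 − 7.8 − 3.0) / 7 = -1.9286%
Mean R_m = (1.7 + 10.3 − 5.1 − 1.8 − 7.1 − 7.5 − 3.9) / 7 = -1.9143%
Σ(R_i − R̄_i)(R_m − R̄_m) = 271.2171  ⇒  Cov = 271.2171 / 6 = 45.2029
Σ(R_m − R̄_m)² = 234.4486  ⇒  Var(R_m) = 234.4486 / 6 = 39.0748
β = Cov / Var(R_m) = 45.2029 / 39.0748 = 1.1568
MRP = 10.63% − 5.17% = 5.46%
E(R) = R_f + β × MRP = 5.17% + 1.1568 × 5.46% = 11.49%

11.49%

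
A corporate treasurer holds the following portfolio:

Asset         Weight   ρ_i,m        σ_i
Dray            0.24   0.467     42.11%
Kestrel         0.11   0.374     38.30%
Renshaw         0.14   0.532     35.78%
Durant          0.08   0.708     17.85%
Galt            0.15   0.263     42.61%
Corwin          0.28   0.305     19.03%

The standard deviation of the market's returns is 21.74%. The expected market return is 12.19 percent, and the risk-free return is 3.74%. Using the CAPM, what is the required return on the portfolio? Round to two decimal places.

β_Dray = 0.467 × 42.11% / 21.74% = 0.9046
β_Kestrel = 0.374 × 38.30% / 21.74% = 0.6589
β_Renshaw = 0.532 × 35.78% / 21.74% = 0.8756
β_Durant = 0.708 × 17.85% / 21.74% = 0.5813
β_Galt = 0.263 × 42.61% / 21.74% = 0.5155
β_Corwin = 0.305 × 19.03% / 21.74% = 0.2670
β_P = Σ w_i β_i = 0.24×0.9046 + 0.11×0.6589 + 0.14×0.8756 + 0.08×0.5813 + 0.15×0.5155 + 0.28×0.2670 = 0.6108
MRP = 12.19% − 3.74% = 8.45%
E(R_P) = R_f + β_P × MRP = 3.74% + 0.6108 × 8.45% = 8.90%

8.90%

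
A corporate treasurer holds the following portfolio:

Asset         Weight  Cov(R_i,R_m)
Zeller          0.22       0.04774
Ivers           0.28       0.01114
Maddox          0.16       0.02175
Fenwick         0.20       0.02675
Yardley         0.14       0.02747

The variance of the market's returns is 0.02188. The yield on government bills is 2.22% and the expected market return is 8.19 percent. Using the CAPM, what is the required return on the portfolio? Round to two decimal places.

9.40%

β_Zeller = 0.04774 / 0.02188 = 2.1819
β_Ivers = 0.01114 / 0.02188 = 0.5091
β_Maddox = 0.02175 / 0.02188 = 0.9941
β_Fenwick = 0.02675 / 0.02188 = 1.2226
β_Yardley = 0.02747 / 0.02188 = 1.2555
β_P = Σ w_i β_i = 0.22×2.1819 + 0.28×0.5091 + 0.16×0.9941 + 0.20×1.2226 + 0.14×1.2555 = 1.2019
MRP = 8.19% − 2.22% = 5.97%
E(R_P) = R_f + β_P × MRP = 2.22% + 1.2019 × 5.97% = 9.40%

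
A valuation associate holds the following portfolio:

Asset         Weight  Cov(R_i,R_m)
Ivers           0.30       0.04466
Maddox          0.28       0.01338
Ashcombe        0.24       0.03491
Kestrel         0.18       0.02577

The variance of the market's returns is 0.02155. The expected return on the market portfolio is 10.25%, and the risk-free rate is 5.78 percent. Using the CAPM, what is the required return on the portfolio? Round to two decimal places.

12.04%

β_Ivers = 0.04466 / 0.02155 = 2.0724
β_Maddox = 0.01338 / 0.02155 = 0.6209
β_Ashcombe = 0.03491 / 0.02155 = 1.6200
β_Kestrel = 0.02577 / 0.02155 = 1.1958
β_P = Σ w_i β_i = 0.30×2.0724 + 0.28×0.6209 + 0.24×1.6200 + 0.18×1.1958 = 1.3996
MRP = 10.25% − 5.78% = 4.47%
E(R_P) = R_f + β_P × MRP = 5.78% + 1.3996 × 4.47% = 12.04%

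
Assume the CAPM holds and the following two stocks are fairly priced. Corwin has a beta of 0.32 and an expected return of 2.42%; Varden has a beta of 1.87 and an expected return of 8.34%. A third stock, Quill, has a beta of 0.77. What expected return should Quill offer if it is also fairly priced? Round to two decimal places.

4.14%

MRP (SML slope) = (8.34% − 2.42%) / (1.87 − 0.32) = 5.92% / 1.55 = 3.8194%
R_f (intercept) = 2.42% − 0.32 × 3.8194% = 1.1978%
E(R_Quill) = R_f + β × MRP = 1.1978% + 0.77 × 3.8194% = 4.14%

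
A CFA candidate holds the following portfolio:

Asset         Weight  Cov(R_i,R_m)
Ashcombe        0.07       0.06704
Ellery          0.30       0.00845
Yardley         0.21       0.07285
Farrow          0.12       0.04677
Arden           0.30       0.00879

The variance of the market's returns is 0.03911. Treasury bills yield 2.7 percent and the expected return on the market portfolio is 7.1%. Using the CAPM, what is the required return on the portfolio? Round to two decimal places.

6.16%

β_Ashcombe = 0.06704 / 0.03911 = 1.7141
β_Ellery = 0.00845 / 0.03911 = 0.2161
β_Yardley = 0.07285 / 0.03911 = 1.8627
β_Farrow = 0.04677 / 0.03911 = 1.1959
β_Arden = 0.00879 / 0.03911 = 0.2248
β_P = Σ w_i β_i = 0.07×1.7141 + 0.30×0.2161 + 0.21×1.8627 + 0.12×1.1959 + 0.30×0.2248 = 0.7869
MRP = 7.1% − 2.7% = 4.40%
E(R_P) = R_f + β_P × MRP = 2.7% + 0.7869 × 4.4% = 6.16%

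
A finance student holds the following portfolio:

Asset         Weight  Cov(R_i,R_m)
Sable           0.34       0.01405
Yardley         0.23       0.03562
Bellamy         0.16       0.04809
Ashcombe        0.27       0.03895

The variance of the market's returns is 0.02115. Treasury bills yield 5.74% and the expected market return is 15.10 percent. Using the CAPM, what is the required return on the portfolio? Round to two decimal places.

19.54%

β_Sable = 0.01405 / 0.02115 = 0.6643
β_Yardley = 0.03562 / 0.02115 = 1.6842
β_Bellamy = 0.04809 / 0.02115 = 2.2738
β_Ashcombe = 0.03895 / 0.02115 = 1.8416
β_P = Σ w_i β_i = 0.34×0.6643 + 0.23×1.6842 + 0.16×2.2738 + 0.27×1.8416 = 1.4743
MRP = 15.10% − 5.74% = 9.36%
E(R_P) = R_f + β_P × MRP = 5.74% + 1.4743 × 9.36% = 19.54%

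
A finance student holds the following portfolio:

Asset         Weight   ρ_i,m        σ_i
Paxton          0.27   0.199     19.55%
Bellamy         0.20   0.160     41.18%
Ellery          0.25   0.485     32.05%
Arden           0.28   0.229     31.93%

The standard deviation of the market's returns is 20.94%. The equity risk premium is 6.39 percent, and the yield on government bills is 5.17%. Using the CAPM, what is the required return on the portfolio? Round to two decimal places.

7.70%

β_Paxton = 0.199 × 19.55% / 20.94% = 0.1858
β_Bellamy = 0.160 × 41.18% / 20.94% = 0.3147
β_Ellery = 0.485 × 32.05% / 20.94% = 0.7423
β_Arden = 0.229 × 31.93% / 20.94% = 0.3492
β_P = Σ w_i β_i = 0.27×0.1858 + 0.20×0.3147 + 0.25×0.7423 + 0.28×0.3492 = 0.3965
E(R_P) = R_f + β_P × MRP = 5.17% + 0.3965 × 6.39% = 7.70%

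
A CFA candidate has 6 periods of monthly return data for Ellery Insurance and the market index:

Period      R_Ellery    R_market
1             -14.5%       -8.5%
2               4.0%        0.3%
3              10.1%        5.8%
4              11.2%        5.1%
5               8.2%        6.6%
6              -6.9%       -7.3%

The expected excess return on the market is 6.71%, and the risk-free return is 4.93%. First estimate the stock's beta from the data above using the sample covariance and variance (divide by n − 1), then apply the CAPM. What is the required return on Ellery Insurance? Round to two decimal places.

Mean R_i = (-14.5 + 4.0 + 10.1 + 11.2 + 8.2 − 6.9) / 6 = 2.0167%
Mean R_m = (-8.5 + 0.3 + 5.8 + 5.1 + 6.6 − 7.3) / 6 = 0.3333%
Σ(R_i − R̄_i)(R_m − R̄_m) = 340.6067  ⇒  Cov = 340.6067 / 5 = 68.1213
Σ(R_m − R̄_m)² = 228.1733  ⇒  Var(R_m) = 228.1733 / 5 = 45.6347
β = Cov / Var(R_m) = 68.1213 / 45.6347 = 1.4928
E(R) = R_f + β × MRP = 4.93% + 1.4928 × 6.71% = 14.95%

14.95%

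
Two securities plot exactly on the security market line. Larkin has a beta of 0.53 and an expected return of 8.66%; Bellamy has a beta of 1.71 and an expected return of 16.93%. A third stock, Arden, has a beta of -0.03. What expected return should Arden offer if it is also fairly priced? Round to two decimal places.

4.74%

MRP (SML slope) = (16.93% − 8.66%) / (1.71 − 0.53) = 8.27% / 1.18 = 7.0085%
R_f (intercept) = 8.66% − 0.53 × 7.0085% = 4.9455%
E(R_Arden) = R_f + β × MRP = 4.9455% + -0.03 × 7.0085% = 4.74%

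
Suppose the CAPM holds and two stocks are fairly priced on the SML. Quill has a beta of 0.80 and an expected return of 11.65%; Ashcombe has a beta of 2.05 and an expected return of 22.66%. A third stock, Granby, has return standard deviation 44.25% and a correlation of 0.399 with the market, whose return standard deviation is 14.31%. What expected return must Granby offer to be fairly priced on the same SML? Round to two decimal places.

MRP = (22.66% − 11.65%) / (2.05 − 0.80) = 8.8080%
R_f = 11.65% − 0.80 × 8.8080% = 4.6036%
β_Granby = ρ·σ_i/σ_m = 0.399 × 44.25 / 14.31 = 1.2338
E(R_Granby) = R_f + β × MRP = 4.6036% + 1.2338 × 8.8080% = 15.47%

15.47%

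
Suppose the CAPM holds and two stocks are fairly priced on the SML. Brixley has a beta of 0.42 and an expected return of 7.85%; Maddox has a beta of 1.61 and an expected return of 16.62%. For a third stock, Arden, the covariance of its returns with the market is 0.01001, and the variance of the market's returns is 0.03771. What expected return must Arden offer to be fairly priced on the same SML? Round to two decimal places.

6.71%

MRP = (16.62% − 7.85%) / (1.61 − 0.42) = 7.3697%
R_f = 7.85% − 0.42 × 7.3697% = 4.7547%
β_Arden = Cov / Var(R_m) = 0.01001 / 0.03771 = 0.2654
E(R_Arden) = R_f + β × MRP = 4.7547% + 0.2654 × 7.3697% = 6.71%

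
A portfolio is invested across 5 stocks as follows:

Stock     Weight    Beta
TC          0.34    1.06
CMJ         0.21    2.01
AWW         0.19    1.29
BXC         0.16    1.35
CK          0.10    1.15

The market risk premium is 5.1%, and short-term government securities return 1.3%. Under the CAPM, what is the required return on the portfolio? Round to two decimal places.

β_P = Σ w_i β_i = 0.34×1.06 + 0.21×2.01 + 0.19×1.29 + 0.16×1.35 + 0.10×1.15 = 1.3586
E(R_P) = R_f + β_P × MRP = 1.3% + 1.3586 × 5.1% = 8.23%

8.23%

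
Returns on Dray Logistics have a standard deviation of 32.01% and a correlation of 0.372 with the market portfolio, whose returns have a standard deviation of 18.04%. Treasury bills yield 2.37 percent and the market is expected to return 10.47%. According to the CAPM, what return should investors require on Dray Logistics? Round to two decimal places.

β = ρ × σ_i / σ_m = 0.372 × 32.01% / 18.04% = 0.6601
MRP = 10.47% − 2.37% = 8.10%
E(R) = 2.37% + 0.6601 × 8.10% = 7.72%

7.72%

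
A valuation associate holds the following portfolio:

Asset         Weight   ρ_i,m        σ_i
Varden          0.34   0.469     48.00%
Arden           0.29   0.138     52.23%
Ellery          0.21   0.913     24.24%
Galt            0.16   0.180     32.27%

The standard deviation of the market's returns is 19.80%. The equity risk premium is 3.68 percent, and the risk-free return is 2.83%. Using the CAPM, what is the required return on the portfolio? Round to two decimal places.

β_Varden = 0.469 × 48.00% / 19.80% = 1.1370
β_Arden = 0.138 × 52.23% / 19.80% = 0.3640
β_Ellery = 0.913 × 24.24% / 19.80% = 1.1177
β_Galt = 0.180 × 32.27% / 19.80% = 0.2934
β_P = Σ w_i β_i = 0.34×1.1370 + 0.29×0.3640 + 0.21×1.1177 + 0.16×0.2934 = 0.7738
E(R_P) = R_f + β_P × MRP = 2.83% + 0.7738 × 3.68% = 5.68%

5.68%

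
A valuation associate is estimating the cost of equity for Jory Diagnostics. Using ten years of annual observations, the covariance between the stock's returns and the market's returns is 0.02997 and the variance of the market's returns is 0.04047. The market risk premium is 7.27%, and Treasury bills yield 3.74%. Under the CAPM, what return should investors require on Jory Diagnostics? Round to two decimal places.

9.12%

β = Cov(R_i, R_m) / Var(R_m) = 0.02997 / 0.04047 = 0.7405
E(R) = R_f + β × MRP = 3.74% + 0.7405 × 7.27% = 9.12%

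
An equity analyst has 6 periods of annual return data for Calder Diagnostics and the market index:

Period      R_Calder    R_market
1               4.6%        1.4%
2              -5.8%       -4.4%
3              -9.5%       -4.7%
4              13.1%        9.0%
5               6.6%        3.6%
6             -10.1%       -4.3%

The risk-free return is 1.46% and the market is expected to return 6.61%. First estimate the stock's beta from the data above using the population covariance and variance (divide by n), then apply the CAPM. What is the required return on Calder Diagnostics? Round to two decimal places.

10.11%

Mean R_i = (4.6 − 5.8 − 9.5 + 13.1 + 6.6 − 10.1) / 6 = -0.1833%
Mean R_m = (1.4 − 4.4 − 4.7 + 9.0 + 3.6 − 4.3) / 6 = 0.1000%
Σ(R_i − R̄_i)(R_m − R̄_m) = 261.8100  ⇒  Cov = 261.8100 / 6 = 43.6350
Σ(R_m − R̄_m)² = 155.8000  ⇒  Var(R_m) = 155.8000 / 6 = 25.9667
β = Cov / Var(R_m) = 43.6350 / 25.9667 = 1.6804
MRP = 6.61% − 1.46% = 5.15%
E(R) = R_f + β × MRP = 1.46% + 1.6804 × 5.15% = 10.11%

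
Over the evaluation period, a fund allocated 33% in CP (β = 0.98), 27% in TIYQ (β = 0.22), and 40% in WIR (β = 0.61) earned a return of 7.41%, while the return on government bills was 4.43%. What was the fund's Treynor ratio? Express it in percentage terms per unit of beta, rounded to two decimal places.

β_P = 0.33×0.98 + 0.27×0.22 + 0.40×0.61 = 0.6268
Treynor = (R_P − R_f) / β_P = (7.41% − 4.43%) / 0.6268 = 2.98% / 0.6268 = 4.75%

4.75%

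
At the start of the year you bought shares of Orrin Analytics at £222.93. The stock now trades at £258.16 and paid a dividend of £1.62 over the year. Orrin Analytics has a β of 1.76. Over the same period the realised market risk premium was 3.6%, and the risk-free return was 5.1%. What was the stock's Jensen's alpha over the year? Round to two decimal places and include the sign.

Realised HPR = (P1 + D1 − P0) / P0 = (258.16 + 1.62 − 222.93) / 222.93 = 36.85 / 222.93 = 16.5299%
CAPM required = R_f + β·MRP = 5.1% + 1.76 × 3.6% = 11.4360%
α = realised − required = 16.5299% − 11.4360% = +5.09%

+5.09%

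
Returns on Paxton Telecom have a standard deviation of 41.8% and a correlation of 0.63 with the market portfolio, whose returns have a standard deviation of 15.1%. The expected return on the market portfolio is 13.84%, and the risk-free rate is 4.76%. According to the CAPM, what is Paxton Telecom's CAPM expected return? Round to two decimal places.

20.60%

β = ρ × σ_i / σ_m = 0.63 × 41.8% / 15.1% = 1.7440
MRP = 13.84% − 4.76% = 9.08%
E(R) = 4.76% + 1.7440 × 9.08% = 20.60%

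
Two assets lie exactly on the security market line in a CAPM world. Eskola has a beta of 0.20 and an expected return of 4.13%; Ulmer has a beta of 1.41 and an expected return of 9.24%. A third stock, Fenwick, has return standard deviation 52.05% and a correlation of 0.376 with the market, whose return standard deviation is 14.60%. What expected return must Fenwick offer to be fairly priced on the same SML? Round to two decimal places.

MRP = (9.24% − 4.13%) / (1.41 − 0.20) = 4.2231%
R_f = 4.13% − 0.20 × 4.2231% = 3.2854%
β_Fenwick = ρ·σ_i/σ_m = 0.376 × 52.05 / 14.60 = 1.3405
E(R_Fenwick) = R_f + β × MRP = 3.2854% + 1.3405 × 4.2231% = 8.95%

8.95%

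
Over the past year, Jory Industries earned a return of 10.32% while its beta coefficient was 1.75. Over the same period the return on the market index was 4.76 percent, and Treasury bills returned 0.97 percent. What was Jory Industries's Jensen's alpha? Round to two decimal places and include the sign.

+2.72%

Market excess return = 4.76% − 0.97% = 3.79%
CAPM benchmark = R_f + β(R_m − R_f) = 0.97% + 1.75 × 3.79% = 7.6025%
α = actual − benchmark = 10.32% − 7.6025% = +2.72%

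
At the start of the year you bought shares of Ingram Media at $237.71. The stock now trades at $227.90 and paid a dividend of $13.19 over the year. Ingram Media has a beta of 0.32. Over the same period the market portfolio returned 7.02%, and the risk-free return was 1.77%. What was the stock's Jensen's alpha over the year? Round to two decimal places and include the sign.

Realised HPR = (P1 + D1 − P0) / P0 = (227.90 + 13.19 − 237.71) / 237.71 = 3.38 / 237.71 = 1.4219%
MRP = 7.02% − 1.77% = 5.25%
CAPM required = R_f + β·MRP = 1.77% + 0.32 × 5.25% = 3.4500%
α = realised − required = 1.4219% − 3.4500% = -2.03%

-2.03%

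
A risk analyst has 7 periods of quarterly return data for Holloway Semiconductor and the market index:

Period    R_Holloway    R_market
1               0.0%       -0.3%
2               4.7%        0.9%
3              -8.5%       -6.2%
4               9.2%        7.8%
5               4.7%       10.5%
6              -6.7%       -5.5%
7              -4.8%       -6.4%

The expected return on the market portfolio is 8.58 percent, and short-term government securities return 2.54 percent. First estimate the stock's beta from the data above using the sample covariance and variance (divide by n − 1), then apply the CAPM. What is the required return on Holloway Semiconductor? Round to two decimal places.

7.81%

Mean R_i = (0.0 + 4.7 − 8.5 + 9.2 + 4.7 − 6.7 − 4.8) / 7 = -0.2000%
Mean R_m = (-0.3 + 0.9 − 6.2 + 7.8 + 10.5 − 5.5 − 6.4) / 7 = 0.1143%
Σ(R_i − R̄_i)(R_m − R̄_m) = 245.7700  ⇒  Cov = 245.7700 / 6 = 40.9617
Σ(R_m − R̄_m)² = 281.5486  ⇒  Var(R_m) = 281.5486 / 6 = 46.9248
β = Cov / Var(R_m) = 40.9617 / 46.9248 = 0.8729
MRP = 8.58% − 2.54% = 6.04%
E(R) = R_f + β × MRP = 2.54% + 0.8729 × 6.04% = 7.81%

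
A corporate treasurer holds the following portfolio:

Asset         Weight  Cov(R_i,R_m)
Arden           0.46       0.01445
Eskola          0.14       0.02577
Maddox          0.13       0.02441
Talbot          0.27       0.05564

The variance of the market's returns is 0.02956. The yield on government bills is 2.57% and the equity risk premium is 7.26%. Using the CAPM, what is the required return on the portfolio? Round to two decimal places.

9.56%

β_Arden = 0.01445 / 0.02956 = 0.4888
β_Eskola = 0.02577 / 0.02956 = 0.8718
β_Maddox = 0.02441 / 0.02956 = 0.8258
β_Talbot = 0.05564 / 0.02956 = 1.8823
β_P = Σ w_i β_i = 0.46×0.4888 + 0.14×0.8718 + 0.13×0.8258 + 0.27×1.8823 = 0.9625
E(R_P) = R_f + β_P × MRP = 2.57% + 0.9625 × 7.26% = 9.56%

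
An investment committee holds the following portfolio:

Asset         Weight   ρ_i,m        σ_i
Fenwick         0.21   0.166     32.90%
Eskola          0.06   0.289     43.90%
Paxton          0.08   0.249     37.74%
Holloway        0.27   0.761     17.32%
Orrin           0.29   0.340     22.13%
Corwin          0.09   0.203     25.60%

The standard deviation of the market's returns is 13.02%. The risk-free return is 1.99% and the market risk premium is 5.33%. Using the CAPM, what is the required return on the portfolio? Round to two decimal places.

5.62%

β_Fenwick = 0.166 × 32.90% / 13.02% = 0.4195
β_Eskola = 0.289 × 43.90% / 13.02% = 0.9744
β_Paxton = 0.249 × 37.74% / 13.02% = 0.7218
β_Holloway = 0.761 × 17.32% / 13.02% = 1.0123
β_Orrin = 0.340 × 22.13% / 13.02% = 0.5779
β_Corwin = 0.203 × 25.60% / 13.02% = 0.3991
β_P = Σ w_i β_i = 0.21×0.4195 + 0.06×0.9744 + 0.08×0.7218 + 0.27×1.0123 + 0.29×0.5779 + 0.09×0.3991 = 0.6811
E(R_P) = R_f + β_P × MRP = 1.99% + 0.6811 × 5.33% = 5.62%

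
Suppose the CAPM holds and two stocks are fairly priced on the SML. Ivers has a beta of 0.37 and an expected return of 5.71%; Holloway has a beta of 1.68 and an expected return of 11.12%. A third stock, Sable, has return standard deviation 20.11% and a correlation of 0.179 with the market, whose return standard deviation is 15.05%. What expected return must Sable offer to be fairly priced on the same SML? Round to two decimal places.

5.17%

MRP = (11.12% − 5.71%) / (1.68 − 0.37) = 4.1298%
R_f = 5.71% − 0.37 × 4.1298% = 4.1820%
β_Sable = ρ·σ_i/σ_m = 0.179 × 20.11 / 15.05 = 0.2392
E(R_Sable) = R_f + β × MRP = 4.1820% + 0.2392 × 4.1298% = 5.17%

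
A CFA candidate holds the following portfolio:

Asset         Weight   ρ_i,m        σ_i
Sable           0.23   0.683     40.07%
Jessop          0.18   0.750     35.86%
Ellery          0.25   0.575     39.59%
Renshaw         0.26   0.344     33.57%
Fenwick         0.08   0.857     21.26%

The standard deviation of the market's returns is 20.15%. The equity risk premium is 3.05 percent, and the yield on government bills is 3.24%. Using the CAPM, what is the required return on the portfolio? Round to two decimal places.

6.46%

β_Sable = 0.683 × 40.07% / 20.15% = 1.3582
β_Jessop = 0.750 × 35.86% / 20.15% = 1.3347
β_Ellery = 0.575 × 39.59% / 20.15% = 1.1297
β_Renshaw = 0.344 × 33.57% / 20.15% = 0.5731
β_Fenwick = 0.857 × 21.26% / 20.15% = 0.9042
β_P = Σ w_i β_i = 0.23×1.3582 + 0.18×1.3347 + 0.25×1.1297 + 0.26×0.5731 + 0.08×0.9042 = 1.0564
E(R_P) = R_f + β_P × MRP = 3.24% + 1.0564 × 3.05% = 6.46%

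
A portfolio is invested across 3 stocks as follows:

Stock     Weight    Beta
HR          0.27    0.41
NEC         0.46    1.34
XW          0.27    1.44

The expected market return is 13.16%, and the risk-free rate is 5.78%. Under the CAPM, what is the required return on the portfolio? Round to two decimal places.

β_P = Σ w_i β_i = 0.27×0.41 + 0.46×1.34 + 0.27×1.44 = 1.1159
MRP = 13.16% − 5.78% = 7.38%
E(R_P) = R_f + β_P × MRP = 5.78% + 1.1159 × 7.38% = 14.02%

14.02%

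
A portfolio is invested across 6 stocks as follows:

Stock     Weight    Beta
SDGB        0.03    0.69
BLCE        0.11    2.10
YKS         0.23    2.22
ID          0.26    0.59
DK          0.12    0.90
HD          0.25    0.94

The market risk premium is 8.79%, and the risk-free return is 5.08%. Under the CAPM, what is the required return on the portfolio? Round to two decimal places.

16.14%

β_P = Σ w_i β_i = 0.03×0.69 + 0.11×2.10 + 0.23×2.22 + 0.26×0.59 + 0.12×0.90 + 0.25×0.94 = 1.2587
E(R_P) = R_f + β_P × MRP = 5.08% + 1.2587 × 8.79% = 16.14%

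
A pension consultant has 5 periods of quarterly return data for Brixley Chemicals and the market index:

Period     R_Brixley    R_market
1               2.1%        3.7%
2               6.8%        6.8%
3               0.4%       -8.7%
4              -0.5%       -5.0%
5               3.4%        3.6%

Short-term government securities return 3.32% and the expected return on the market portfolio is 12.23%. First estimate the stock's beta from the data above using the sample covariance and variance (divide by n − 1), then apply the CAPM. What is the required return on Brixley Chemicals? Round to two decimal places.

6.62%

Mean R_i = (2.1 + 6.8 + 0.4 − 0.5 + 3.4) / 5 = 2.4400%
Mean R_m = (3.7 + 6.8 − 8.7 − 5.0 + 3.6) / 5 = 0.0800%
Σ(R_i − R̄_i)(R_m − R̄_m) = 64.2940  ⇒  Cov = 64.2940 / 4 = 16.0735
Σ(R_m − R̄_m)² = 173.5480  ⇒  Var(R_m) = 173.5480 / 4 = 43.3870
β = Cov / Var(R_m) = 16.0735 / 43.3870 = 0.3705
MRP = 12.23% − 3.32% = 8.91%
E(R) = R_f + β × MRP = 3.32% + 0.3705 × 8.91% = 6.62%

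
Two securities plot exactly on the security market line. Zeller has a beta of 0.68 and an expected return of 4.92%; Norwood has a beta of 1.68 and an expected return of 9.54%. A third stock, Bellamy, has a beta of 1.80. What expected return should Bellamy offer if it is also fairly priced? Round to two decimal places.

10.09%

MRP (SML slope) = (9.54% − 4.92%) / (1.68 − 0.68) = 4.62% / 1.00 = 4.6200%
R_f (intercept) = 4.92% − 0.68 × 4.6200% = 1.7784%
E(R_Bellamy) = R_f + β × MRP = 1.7784% + 1.80 × 4.6200% = 10.09%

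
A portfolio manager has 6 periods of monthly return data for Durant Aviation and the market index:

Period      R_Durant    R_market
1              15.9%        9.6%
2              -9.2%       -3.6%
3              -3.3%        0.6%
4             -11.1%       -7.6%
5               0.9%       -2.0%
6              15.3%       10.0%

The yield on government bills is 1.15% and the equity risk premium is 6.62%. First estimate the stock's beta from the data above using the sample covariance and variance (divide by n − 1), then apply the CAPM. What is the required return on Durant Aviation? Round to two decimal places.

Mean R_i = (15.9 − 9.2 − 3.3 − 11.1 + 0.9 + 15.3) / 6 = 1.4167%
Mean R_m = (9.6 − 3.6 + 0.6 − 7.6 − 2.0 + 10.0) / 6 = 1.1667%
Σ(R_i − R̄_i)(R_m − R̄_m) = 409.4233  ⇒  Cov = 409.4233 / 5 = 81.8847
Σ(R_m − R̄_m)² = 259.0733  ⇒  Var(R_m) = 259.0733 / 5 = 51.8147
β = Cov / Var(R_m) = 81.8847 / 51.8147 = 1.5803
E(R) = R_f + β × MRP = 1.15% + 1.5803 × 6.62% = 11.61%

11.61%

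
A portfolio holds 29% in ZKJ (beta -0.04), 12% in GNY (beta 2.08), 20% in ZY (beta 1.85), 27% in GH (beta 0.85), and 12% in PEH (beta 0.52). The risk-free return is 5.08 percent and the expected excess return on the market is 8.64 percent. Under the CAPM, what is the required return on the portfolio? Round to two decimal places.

12.86%

β_P = Σ w_i β_i = 0.29×-0.04 + 0.12×2.08 + 0.20×1.85 + 0.27×0.85 + 0.12×0.52 = 0.8999
E(R_P) = R_f + β_P × MRP = 5.08% + 0.8999 × 8.64% = 12.86%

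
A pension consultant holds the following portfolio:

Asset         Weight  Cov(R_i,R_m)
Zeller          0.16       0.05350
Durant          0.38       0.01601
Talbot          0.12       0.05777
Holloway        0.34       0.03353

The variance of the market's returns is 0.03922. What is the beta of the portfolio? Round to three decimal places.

β_Zeller = 0.05350 / 0.03922 = 1.3641
β_Durant = 0.01601 / 0.03922 = 0.4082
β_Talbot = 0.05777 / 0.03922 = 1.4730
β_Holloway = 0.03353 / 0.03922 = 0.8549
β_P = Σ w_i β_i = 0.16×1.3641 + 0.38×0.4082 + 0.12×1.4730 + 0.34×0.8549 = 0.8408

0.841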